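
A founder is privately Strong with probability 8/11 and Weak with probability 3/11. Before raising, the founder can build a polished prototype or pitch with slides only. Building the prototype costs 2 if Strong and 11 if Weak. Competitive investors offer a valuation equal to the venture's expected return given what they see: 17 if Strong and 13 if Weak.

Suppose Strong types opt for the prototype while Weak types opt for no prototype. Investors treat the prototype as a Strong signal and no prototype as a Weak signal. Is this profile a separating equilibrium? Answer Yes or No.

Under these beliefs, the prototype earns valuation 17 and no prototype earns valuation 13.
Strong: the prototype nets 17 − 2 = 15; no prototype nets 13. Strong prefers the prototype.
Weak: the prototype nets 17 − 11 = 6; no prototype nets 13. Weak prefers no prototype.
Neither type deviates, so the separating profile is an equilibrium.

Yes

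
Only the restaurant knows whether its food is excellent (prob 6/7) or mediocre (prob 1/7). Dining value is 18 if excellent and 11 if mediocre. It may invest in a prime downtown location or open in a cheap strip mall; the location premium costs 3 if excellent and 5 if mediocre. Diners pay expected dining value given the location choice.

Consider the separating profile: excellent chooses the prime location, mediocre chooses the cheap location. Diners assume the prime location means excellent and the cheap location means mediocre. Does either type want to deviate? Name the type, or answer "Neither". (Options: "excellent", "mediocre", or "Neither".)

The prime location pays 18; the cheap location pays 11.
excellent: assigned the prime location, nets 18 − 3 = 15; deviating to the cheap location nets 11.
mediocre: assigned the cheap location, nets 11; deviating to the prime location nets 18 − 5 = 13.
The mediocre type gains 2 by deviating.

mediocre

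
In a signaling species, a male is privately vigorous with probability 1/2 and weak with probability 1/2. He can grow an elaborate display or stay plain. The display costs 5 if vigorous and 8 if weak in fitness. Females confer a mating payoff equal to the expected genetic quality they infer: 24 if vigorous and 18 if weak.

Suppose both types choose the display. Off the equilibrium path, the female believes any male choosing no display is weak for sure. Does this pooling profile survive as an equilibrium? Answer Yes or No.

No

On path, the female holds the prior and pays 1/2·24 + 1/2·18 = 21. Off path (no display), believing weak, it pays 18.
vigorous: the display nets 21 − 5 = 16; no display nets 18. vigorous would deviate.
weak: the display nets 21 − 8 = 13; no display nets 18. weak would deviate.
A type deviates, so pooling fails.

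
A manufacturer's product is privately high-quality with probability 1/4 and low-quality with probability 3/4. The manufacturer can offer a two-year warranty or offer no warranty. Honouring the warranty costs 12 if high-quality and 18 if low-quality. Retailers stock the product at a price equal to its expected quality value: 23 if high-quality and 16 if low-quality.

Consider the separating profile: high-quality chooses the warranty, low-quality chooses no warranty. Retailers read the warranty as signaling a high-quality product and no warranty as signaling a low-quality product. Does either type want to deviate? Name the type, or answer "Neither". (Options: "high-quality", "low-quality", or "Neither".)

The warranty pays 23; no warranty pays 16.
high-quality: assigned the warranty, nets 23 − 12 = 11; deviating to no warranty nets 16.
low-quality: assigned no warranty, nets 16; deviating to the warranty nets 23 − 18 = 5.
The high-quality type gains 5 by deviating.

high-quality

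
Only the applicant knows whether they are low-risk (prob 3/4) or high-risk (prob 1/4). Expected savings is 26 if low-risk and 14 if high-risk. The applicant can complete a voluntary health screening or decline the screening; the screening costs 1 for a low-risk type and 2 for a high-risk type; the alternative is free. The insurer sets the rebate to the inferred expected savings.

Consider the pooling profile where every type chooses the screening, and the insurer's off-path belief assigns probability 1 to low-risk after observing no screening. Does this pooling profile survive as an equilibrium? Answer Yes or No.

No

On path, the insurer holds the prior and pays 3/4·26 + 1/4·14 = 23. Off path (no screening), believing low-risk, it pays 26.
low-risk: the screening nets 23 − 1 = 22; no screening nets 26. low-risk would deviate.
high-risk: the screening nets 23 − 2 = 21; no screening nets 26. high-risk would deviate.
A type deviates, so pooling fails.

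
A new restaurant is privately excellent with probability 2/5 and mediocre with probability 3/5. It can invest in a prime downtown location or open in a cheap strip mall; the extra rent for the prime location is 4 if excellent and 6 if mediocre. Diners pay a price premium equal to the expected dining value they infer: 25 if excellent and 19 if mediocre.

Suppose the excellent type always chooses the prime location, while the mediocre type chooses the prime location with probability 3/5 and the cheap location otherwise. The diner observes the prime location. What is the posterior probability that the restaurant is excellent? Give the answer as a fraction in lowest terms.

10/19

P(the prime location) = (2/5)·1 + (3/5)·(3/5) = 19/25.
By Bayes' rule, P(excellent | the prime location) = (2/5) / (19/25) = 10/19.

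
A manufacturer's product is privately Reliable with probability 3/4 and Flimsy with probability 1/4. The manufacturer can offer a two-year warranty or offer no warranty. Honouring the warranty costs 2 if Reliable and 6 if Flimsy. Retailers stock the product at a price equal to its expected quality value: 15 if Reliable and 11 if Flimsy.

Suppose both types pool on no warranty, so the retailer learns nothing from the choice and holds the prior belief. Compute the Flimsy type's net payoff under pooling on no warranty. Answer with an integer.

Pooled price = 3/4·15 + 1/4·11 = 14.
Flimsy pays no cost for no warranty, so net payoff = 14.

14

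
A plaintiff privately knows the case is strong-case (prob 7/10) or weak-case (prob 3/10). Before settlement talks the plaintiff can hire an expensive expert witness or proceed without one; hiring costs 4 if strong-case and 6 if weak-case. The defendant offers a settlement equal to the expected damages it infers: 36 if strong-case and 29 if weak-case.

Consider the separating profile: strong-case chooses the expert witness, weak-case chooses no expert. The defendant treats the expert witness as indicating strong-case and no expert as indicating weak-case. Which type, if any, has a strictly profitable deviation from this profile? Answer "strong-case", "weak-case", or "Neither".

The expert witness pays 36; no expert pays 29.
strong-case: assigned the expert witness, nets 36 − 4 = 32; deviating to no expert nets 29.
weak-case: assigned no expert, nets 29; deviating to the expert witness nets 36 − 6 = 30.
The weak-case type gains 1 by deviating.

weak-case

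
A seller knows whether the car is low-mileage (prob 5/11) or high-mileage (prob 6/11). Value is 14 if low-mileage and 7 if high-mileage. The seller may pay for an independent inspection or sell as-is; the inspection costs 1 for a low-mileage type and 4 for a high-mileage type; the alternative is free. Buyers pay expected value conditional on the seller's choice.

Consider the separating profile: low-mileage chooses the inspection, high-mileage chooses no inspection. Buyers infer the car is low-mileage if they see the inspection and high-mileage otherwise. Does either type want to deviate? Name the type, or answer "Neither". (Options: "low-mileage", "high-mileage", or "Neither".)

The inspection pays 14; no inspection pays 7.
low-mileage: assigned the inspection, nets 14 − 1 = 13; deviating to no inspection nets 7.
high-mileage: assigned no inspection, nets 7; deviating to the inspection nets 14 − 4 = 10.
The high-mileage type gains 3 by deviating.

high-mileage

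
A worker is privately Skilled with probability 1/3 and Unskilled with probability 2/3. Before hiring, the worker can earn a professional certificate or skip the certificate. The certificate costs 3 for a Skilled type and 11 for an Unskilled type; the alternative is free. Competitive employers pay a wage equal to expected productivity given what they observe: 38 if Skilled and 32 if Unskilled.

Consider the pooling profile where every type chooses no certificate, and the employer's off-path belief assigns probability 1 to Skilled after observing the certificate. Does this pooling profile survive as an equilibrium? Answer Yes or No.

No

On path, the employer holds the prior and pays 1/3·38 + 2/3·32 = 34. Off path (the certificate), believing Skilled, it pays 38.
Skilled: no certificate nets 34; the certificate nets 38 − 3 = 35. Skilled would deviate.
Unskilled: no certificate nets 34; the certificate nets 38 − 11 = 27. Unskilled stays.
A type deviates, so pooling fails.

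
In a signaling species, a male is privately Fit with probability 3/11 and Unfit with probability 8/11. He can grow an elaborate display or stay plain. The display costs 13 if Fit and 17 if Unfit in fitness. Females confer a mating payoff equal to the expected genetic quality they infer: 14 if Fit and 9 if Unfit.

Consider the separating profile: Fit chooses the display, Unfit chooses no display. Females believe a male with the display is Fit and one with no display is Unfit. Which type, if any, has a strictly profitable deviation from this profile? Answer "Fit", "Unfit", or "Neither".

The display pays 14; no display pays 9.
Fit: assigned the display, nets 14 − 13 = 1; deviating to no display nets 9.
Unfit: assigned no display, nets 9; deviating to the display nets 14 − 17 = -3.
The Fit type gains 8 by deviating.

Fit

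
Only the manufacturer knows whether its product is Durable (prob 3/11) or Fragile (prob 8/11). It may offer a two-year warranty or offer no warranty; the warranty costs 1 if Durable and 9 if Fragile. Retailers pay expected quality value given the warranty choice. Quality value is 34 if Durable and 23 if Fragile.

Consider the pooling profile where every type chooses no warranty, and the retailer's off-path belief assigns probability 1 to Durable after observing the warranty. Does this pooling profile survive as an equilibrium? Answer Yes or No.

No

On path, the retailer holds the prior and pays 3/11·34 + 8/11·23 = 26. Off path (the warranty), believing Durable, it pays 34.
Durable: no warranty nets 26; the warranty nets 34 − 1 = 33. Durable would deviate.
Fragile: no warranty nets 26; the warranty nets 34 − 9 = 25. Fragile stays.
A type deviates, so pooling fails.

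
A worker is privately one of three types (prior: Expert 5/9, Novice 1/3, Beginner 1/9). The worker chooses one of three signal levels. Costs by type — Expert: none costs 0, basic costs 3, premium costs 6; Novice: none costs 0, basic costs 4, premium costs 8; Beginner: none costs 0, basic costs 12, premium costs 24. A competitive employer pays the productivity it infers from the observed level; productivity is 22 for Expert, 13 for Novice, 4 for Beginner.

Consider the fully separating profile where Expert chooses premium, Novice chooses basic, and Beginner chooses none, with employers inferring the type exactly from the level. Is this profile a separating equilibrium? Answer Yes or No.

No

Separating wages: premium → 22, basic → 13, none → 4.
Expert (assigned premium): none: 4 − 0 = 4; basic: 13 − 3 = 10; premium: 22 − 6 = 16. Expert stays.
Novice (assigned basic): none: 4 − 0 = 4; basic: 13 − 4 = 9; premium: 22 − 8 = 14. Novice prefers premium.
Beginner (assigned none): none: 4 − 0 = 4; basic: 13 − 12 = 1; premium: 22 − 24 = -2. Beginner stays.
At least one type deviates; the separating profile fails.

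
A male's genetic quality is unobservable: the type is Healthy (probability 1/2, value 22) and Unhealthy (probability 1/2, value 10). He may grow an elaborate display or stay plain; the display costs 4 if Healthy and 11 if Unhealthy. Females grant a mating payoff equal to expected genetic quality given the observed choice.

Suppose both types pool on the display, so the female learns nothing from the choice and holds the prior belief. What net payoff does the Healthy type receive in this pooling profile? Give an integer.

Pooled mating payoff = 1/2·22 + 1/2·10 = 16.
Healthy pays cost 4 for the display, so net payoff = 16 − 4 = 12.

12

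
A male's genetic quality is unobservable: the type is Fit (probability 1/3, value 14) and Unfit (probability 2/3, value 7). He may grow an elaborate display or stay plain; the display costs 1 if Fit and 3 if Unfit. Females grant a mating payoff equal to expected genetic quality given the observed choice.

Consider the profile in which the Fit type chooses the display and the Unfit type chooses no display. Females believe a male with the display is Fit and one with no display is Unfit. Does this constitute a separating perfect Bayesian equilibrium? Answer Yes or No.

Under these beliefs, the display earns mating payoff 14 and no display earns mating payoff 7.
Fit: the display nets 14 − 1 = 13; no display nets 7. Fit prefers the display.
Unfit: the display nets 14 − 3 = 11; no display nets 7. Unfit would deviate to the display.
Unfit has a profitable deviation, so the profile is not an equilibrium.

No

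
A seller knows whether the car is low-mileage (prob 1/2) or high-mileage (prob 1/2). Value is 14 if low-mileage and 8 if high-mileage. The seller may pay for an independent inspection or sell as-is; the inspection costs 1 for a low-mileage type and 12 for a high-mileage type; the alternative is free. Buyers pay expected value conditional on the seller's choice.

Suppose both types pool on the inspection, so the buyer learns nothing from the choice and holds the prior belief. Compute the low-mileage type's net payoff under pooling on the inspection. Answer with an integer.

Pooled price = 1/2·14 + 1/2·8 = 11.
low-mileage pays cost 1 for the inspection, so net payoff = 11 − 1 = 10.

10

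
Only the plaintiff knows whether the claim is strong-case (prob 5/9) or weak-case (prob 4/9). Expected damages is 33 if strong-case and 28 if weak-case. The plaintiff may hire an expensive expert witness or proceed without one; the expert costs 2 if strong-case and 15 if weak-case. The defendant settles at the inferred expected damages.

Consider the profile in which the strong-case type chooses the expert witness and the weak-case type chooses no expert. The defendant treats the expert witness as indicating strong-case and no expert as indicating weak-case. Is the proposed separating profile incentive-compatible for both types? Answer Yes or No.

Under these beliefs, the expert witness earns settlement 33 and no expert earns settlement 28.
strong-case: the expert witness nets 33 − 2 = 31; no expert nets 28. strong-case prefers the expert witness.
weak-case: the expert witness nets 33 − 15 = 18; no expert nets 28. weak-case prefers no expert.
Neither type deviates, so the separating profile is an equilibrium.

Yes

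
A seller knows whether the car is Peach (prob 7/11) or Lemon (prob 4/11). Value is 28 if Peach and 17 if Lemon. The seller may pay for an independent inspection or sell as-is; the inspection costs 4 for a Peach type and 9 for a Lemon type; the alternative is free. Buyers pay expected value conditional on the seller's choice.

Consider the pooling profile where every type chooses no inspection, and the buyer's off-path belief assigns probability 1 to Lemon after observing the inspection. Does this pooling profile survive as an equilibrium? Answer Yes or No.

Yes

On path, the buyer holds the prior and pays 7/11·28 + 4/11·17 = 24. Off path (the inspection), believing Lemon, it pays 17.
Peach: no inspection nets 24; the inspection nets 17 − 4 = 13. Peach stays.
Lemon: no inspection nets 24; the inspection nets 17 − 9 = 8. Lemon stays.
No type deviates, so pooling is sustained.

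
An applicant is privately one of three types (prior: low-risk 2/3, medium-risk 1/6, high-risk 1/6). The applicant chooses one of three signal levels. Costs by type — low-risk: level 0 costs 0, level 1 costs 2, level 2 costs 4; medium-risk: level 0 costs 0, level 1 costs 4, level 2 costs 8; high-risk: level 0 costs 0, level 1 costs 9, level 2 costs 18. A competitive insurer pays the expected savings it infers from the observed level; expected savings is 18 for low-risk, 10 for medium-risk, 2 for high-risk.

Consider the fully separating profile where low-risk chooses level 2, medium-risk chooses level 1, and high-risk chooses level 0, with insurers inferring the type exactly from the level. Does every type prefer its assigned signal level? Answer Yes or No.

No

Separating rebates: level 2 → 18, level 1 → 10, level 0 → 2.
low-risk (assigned level 2): level 0: 2 − 0 = 2; level 1: 10 − 2 = 8; level 2: 18 − 4 = 14. low-risk stays.
medium-risk (assigned level 1): level 0: 2 − 0 = 2; level 1: 10 − 4 = 6; level 2: 18 − 8 = 10. medium-risk prefers level 2.
high-risk (assigned level 0): level 0: 2 − 0 = 2; level 1: 10 − 9 = 1; level 2: 18 − 18 = 0. high-risk stays.
At least one type deviates; the separating profile fails.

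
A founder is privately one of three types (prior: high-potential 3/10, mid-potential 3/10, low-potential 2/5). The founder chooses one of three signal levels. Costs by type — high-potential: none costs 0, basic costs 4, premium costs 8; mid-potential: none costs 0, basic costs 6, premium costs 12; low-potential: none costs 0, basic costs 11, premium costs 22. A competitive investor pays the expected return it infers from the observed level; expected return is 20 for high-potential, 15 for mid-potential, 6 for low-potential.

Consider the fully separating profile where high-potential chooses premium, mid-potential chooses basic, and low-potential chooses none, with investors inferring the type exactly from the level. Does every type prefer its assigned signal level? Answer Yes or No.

Separating valuations: premium → 20, basic → 15, none → 6.
high-potential (assigned premium): none: 6 − 0 = 6; basic: 15 − 4 = 11; premium: 20 − 8 = 12. high-potential stays.
mid-potential (assigned basic): none: 6 − 0 = 6; basic: 15 − 6 = 9; premium: 20 − 12 = 8. mid-potential stays.
low-potential (assigned none): none: 6 − 0 = 6; basic: 15 − 11 = 4; premium: 20 − 22 = -2. low-potential stays.
Every type prefers its assigned level; separation holds.

Yes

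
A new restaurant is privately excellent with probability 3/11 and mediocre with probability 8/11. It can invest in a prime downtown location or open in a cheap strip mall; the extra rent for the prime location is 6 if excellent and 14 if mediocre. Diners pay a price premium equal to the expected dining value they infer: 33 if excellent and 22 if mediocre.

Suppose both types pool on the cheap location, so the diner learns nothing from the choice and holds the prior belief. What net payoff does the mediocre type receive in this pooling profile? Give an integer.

Pooled price premium = 3/11·33 + 8/11·22 = 25.
mediocre pays no cost for the cheap location, so net payoff = 25.

25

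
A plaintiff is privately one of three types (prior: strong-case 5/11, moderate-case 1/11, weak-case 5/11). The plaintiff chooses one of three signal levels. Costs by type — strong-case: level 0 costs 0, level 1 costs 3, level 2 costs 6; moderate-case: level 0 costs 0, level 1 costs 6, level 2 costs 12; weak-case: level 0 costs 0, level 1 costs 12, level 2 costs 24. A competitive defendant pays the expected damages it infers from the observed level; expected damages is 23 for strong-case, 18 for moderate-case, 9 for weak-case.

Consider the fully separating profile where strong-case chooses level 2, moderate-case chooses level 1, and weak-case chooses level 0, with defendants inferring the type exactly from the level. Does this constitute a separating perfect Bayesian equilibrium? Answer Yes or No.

Separating settlements: level 2 → 23, level 1 → 18, level 0 → 9.
strong-case (assigned level 2): level 0: 9 − 0 = 9; level 1: 18 − 3 = 15; level 2: 23 − 6 = 17. strong-case stays.
moderate-case (assigned level 1): level 0: 9 − 0 = 9; level 1: 18 − 6 = 12; level 2: 23 − 12 = 11. moderate-case stays.
weak-case (assigned level 0): level 0: 9 − 0 = 9; level 1: 18 − 12 = 6; level 2: 23 − 24 = -1. weak-case stays.
Every type prefers its assigned level; separation holds.

Yes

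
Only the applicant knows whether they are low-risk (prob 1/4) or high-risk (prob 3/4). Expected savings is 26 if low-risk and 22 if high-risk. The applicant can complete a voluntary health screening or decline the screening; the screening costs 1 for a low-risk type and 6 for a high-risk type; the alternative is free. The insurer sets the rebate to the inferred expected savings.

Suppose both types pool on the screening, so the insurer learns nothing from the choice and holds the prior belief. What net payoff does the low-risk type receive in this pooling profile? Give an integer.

22

Pooled rebate = 1/4·26 + 3/4·22 = 23.
low-risk pays cost 1 for the screening, so net payoff = 23 − 1 = 22.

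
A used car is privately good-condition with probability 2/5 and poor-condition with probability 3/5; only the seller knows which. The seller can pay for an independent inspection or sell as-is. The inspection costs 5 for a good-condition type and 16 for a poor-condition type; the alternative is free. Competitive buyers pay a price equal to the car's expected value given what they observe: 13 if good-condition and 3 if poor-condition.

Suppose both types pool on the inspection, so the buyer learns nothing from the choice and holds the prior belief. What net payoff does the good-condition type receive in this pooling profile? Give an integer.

2

Pooled price = 2/5·13 + 3/5·3 = 7.
good-condition pays cost 5 for the inspection, so net payoff = 7 − 5 = 2.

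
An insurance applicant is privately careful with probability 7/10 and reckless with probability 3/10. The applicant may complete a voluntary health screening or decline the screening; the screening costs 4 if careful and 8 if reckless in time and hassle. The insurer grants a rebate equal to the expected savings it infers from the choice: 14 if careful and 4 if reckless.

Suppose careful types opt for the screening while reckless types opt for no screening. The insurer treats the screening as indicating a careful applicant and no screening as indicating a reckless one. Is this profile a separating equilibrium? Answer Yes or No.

No

Under these beliefs, the screening earns rebate 14 and no screening earns rebate 4.
careful: the screening nets 14 − 4 = 10; no screening nets 4. careful prefers the screening.
reckless: the screening nets 14 − 8 = 6; no screening nets 4. reckless would deviate to the screening.
reckless has a profitable deviation, so the profile is not an equilibrium.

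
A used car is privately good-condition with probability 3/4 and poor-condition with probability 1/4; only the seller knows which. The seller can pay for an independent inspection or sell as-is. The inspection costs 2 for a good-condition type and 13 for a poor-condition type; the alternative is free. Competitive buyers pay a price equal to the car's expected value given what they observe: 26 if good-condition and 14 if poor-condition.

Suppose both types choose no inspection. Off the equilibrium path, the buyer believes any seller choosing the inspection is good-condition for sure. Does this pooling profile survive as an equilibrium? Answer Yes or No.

On path, the buyer holds the prior and pays 3/4·26 + 1/4·14 = 23. Off path (the inspection), believing good-condition, it pays 26.
good-condition: no inspection nets 23; the inspection nets 26 − 2 = 24. good-condition would deviate.
poor-condition: no inspection nets 23; the inspection nets 26 − 13 = 13. poor-condition stays.
A type deviates, so pooling fails.

No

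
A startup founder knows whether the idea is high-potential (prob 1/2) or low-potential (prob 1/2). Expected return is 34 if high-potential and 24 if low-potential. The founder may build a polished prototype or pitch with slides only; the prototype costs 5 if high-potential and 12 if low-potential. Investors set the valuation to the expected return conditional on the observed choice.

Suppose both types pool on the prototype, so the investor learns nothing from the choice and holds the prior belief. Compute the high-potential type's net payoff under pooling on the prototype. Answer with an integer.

24

Pooled valuation = 1/2·34 + 1/2·24 = 29.
high-potential pays cost 5 for the prototype, so net payoff = 29 − 5 = 24.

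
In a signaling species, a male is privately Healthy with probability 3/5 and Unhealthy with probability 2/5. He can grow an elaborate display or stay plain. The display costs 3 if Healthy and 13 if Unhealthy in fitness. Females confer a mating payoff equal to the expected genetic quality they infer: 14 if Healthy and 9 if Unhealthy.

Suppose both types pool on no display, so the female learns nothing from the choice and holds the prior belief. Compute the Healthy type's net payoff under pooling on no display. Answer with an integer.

Pooled mating payoff = 3/5·14 + 2/5·9 = 12.
Healthy pays no cost for no display, so net payoff = 12.

12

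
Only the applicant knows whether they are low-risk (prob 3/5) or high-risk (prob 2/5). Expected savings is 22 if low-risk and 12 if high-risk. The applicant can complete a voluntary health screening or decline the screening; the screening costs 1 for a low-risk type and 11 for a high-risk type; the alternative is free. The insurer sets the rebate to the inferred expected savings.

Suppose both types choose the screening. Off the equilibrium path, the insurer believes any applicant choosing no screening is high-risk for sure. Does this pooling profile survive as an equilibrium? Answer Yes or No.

No

On path, the insurer holds the prior and pays 3/5·22 + 2/5·12 = 18. Off path (no screening), believing high-risk, it pays 12.
low-risk: the screening nets 18 − 1 = 17; no screening nets 12. low-risk stays.
high-risk: the screening nets 18 − 11 = 7; no screening nets 12. high-risk would deviate.
A type deviates, so pooling fails.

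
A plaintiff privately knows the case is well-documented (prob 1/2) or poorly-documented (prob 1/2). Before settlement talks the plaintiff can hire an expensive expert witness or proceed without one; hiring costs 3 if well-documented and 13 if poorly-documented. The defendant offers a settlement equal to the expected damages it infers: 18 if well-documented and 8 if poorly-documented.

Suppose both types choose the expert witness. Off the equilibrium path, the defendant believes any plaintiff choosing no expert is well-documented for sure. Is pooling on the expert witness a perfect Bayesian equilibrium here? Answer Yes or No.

No

On path, the defendant holds the prior and pays 1/2·18 + 1/2·8 = 13. Off path (no expert), believing well-documented, it pays 18.
well-documented: the expert witness nets 13 − 3 = 10; no expert nets 18. well-documented would deviate.
poorly-documented: the expert witness nets 13 − 13 = 0; no expert nets 18. poorly-documented would deviate.
A type deviates, so pooling fails.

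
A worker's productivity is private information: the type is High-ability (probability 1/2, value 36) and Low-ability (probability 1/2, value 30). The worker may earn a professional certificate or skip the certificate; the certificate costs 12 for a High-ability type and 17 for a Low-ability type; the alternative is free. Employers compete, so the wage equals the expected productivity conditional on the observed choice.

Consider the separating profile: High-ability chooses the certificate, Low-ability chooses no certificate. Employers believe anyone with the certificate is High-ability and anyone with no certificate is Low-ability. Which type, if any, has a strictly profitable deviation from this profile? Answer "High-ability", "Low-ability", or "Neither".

The certificate pays 36; no certificate pays 30.
High-ability: assigned the certificate, nets 36 − 12 = 24; deviating to no certificate nets 30.
Low-ability: assigned no certificate, nets 30; deviating to the certificate nets 36 − 17 = 19.
The High-ability type gains 6 by deviating.

High-ability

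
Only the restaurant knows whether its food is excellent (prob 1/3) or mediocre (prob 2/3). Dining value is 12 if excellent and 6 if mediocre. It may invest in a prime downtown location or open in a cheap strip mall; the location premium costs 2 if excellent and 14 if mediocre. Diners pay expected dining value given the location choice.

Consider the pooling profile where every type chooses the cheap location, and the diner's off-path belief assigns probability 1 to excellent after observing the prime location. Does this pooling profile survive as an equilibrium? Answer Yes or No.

No

On path, the diner holds the prior and pays 1/3·12 + 2/3·6 = 8. Off path (the prime location), believing excellent, it pays 12.
excellent: the cheap location nets 8; the prime location nets 12 − 2 = 10. excellent would deviate.
mediocre: the cheap location nets 8; the prime location nets 12 − 14 = -2. mediocre stays.
A type deviates, so pooling fails.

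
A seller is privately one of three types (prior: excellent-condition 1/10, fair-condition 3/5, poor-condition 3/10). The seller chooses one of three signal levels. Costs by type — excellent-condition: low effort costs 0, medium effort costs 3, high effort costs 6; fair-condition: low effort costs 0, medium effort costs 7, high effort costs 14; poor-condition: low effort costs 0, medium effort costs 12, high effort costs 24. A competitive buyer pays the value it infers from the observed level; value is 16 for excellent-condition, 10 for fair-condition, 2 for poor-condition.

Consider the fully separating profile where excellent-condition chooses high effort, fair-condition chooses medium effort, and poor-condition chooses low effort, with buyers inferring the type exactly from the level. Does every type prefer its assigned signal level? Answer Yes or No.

Separating prices: high effort → 16, medium effort → 10, low effort → 2.
excellent-condition (assigned high effort): low effort: 2 − 0 = 2; medium effort: 10 − 3 = 7; high effort: 16 − 6 = 10. excellent-condition stays.
fair-condition (assigned medium effort): low effort: 2 − 0 = 2; medium effort: 10 − 7 = 3; high effort: 16 − 14 = 2. fair-condition stays.
poor-condition (assigned low effort): low effort: 2 − 0 = 2; medium effort: 10 − 12 = -2; high effort: 16 − 24 = -8. poor-condition stays.
Every type prefers its assigned level; separation holds.

Yes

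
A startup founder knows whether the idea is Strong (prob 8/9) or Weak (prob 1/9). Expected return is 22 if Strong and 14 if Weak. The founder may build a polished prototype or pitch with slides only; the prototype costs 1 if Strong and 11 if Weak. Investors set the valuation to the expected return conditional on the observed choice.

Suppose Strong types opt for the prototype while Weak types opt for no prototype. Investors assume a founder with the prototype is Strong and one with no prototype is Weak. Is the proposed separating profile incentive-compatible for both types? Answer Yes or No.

Under these beliefs, the prototype earns valuation 22 and no prototype earns valuation 14.
Strong: the prototype nets 22 − 1 = 21; no prototype nets 14. Strong prefers the prototype.
Weak: the prototype nets 22 − 11 = 11; no prototype nets 14. Weak prefers no prototype.
Neither type deviates, so the separating profile is an equilibrium.

Yes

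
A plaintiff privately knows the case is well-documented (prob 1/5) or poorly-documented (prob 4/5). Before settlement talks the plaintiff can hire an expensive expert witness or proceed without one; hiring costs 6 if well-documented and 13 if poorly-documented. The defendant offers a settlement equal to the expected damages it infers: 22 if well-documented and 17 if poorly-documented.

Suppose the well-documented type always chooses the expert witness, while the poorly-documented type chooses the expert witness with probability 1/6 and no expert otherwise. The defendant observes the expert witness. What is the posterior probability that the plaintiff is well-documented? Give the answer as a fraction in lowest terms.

P(the expert witness) = (1/5)·1 + (4/5)·(1/6) = 1/3.
By Bayes' rule, P(well-documented | the expert witness) = (1/5) / (1/3) = 3/5.

3/5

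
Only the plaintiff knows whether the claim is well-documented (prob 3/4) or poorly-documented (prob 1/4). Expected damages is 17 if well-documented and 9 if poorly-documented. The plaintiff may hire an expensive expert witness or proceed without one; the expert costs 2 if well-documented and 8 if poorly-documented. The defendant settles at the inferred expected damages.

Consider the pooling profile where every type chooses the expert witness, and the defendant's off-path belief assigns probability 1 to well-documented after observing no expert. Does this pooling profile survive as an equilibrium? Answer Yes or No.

No

On path, the defendant holds the prior and pays 3/4·17 + 1/4·9 = 15. Off path (no expert), believing well-documented, it pays 17.
well-documented: the expert witness nets 15 − 2 = 13; no expert nets 17. well-documented would deviate.
poorly-documented: the expert witness nets 15 − 8 = 7; no expert nets 17. poorly-documented would deviate.
A type deviates, so pooling fails.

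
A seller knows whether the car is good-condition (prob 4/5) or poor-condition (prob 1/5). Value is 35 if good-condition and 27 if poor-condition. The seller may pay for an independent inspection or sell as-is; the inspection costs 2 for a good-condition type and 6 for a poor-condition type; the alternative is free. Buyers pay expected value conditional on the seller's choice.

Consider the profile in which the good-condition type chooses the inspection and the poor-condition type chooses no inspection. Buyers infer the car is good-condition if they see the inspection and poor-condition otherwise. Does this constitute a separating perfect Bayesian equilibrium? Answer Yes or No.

Under these beliefs, the inspection earns price 35 and no inspection earns price 27.
good-condition: the inspection nets 35 − 2 = 33; no inspection nets 27. good-condition prefers the inspection.
poor-condition: the inspection nets 35 − 6 = 29; no inspection nets 27. poor-condition would deviate to the inspection.
poor-condition has a profitable deviation, so the profile is not an equilibrium.

No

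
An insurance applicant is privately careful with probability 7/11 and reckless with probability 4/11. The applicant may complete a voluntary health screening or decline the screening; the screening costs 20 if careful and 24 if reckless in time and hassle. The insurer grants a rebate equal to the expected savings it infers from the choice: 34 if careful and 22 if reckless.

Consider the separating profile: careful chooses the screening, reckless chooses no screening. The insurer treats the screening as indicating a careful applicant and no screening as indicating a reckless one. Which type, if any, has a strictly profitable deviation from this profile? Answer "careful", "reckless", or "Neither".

The screening pays 34; no screening pays 22.
careful: assigned the screening, nets 34 − 20 = 14; deviating to no screening nets 22.
reckless: assigned no screening, nets 22; deviating to the screening nets 34 − 24 = 10.
The careful type gains 8 by deviating.

careful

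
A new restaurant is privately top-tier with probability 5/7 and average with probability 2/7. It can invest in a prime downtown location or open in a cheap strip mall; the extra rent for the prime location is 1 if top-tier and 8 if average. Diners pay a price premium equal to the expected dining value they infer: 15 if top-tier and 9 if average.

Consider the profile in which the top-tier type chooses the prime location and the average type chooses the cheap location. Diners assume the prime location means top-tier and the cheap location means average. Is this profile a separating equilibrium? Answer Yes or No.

Under these beliefs, the prime location earns price premium 15 and the cheap location earns price premium 9.
top-tier: the prime location nets 15 − 1 = 14; the cheap location nets 9. top-tier prefers the prime location.
average: the prime location nets 15 − 8 = 7; the cheap location nets 9. average prefers the cheap location.
Neither type deviates, so the separating profile is an equilibrium.

Yes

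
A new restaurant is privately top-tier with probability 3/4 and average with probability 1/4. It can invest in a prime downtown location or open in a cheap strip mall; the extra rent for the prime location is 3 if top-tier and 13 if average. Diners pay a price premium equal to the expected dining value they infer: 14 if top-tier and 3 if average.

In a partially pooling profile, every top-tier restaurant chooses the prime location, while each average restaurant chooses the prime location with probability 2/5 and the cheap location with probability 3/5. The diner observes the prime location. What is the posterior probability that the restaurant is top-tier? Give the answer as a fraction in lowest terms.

P(the prime location) = (3/4)·1 + (1/4)·(2/5) = 17/20.
By Bayes' rule, P(top-tier | the prime location) = (3/4) / (17/20) = 15/17.

15/17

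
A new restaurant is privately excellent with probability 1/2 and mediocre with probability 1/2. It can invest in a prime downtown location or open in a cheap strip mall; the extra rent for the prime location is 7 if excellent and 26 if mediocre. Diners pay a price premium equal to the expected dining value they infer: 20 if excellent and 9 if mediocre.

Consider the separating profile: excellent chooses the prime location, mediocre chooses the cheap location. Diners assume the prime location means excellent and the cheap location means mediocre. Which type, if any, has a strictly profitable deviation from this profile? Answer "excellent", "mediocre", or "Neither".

The prime location pays 20; the cheap location pays 9.
excellent: assigned the prime location, nets 20 − 7 = 13; deviating to the cheap location nets 9.
mediocre: assigned the cheap location, nets 9; deviating to the prime location nets 20 − 26 = -6.
Both types strictly prefer their assigned action; no profitable deviation.

Neither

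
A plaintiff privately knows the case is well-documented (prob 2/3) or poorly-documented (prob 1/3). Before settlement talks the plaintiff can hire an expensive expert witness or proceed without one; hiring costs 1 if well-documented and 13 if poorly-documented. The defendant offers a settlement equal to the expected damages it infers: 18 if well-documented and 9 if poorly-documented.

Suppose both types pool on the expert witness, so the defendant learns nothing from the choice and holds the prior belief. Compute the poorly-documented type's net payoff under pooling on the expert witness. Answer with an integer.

2

Pooled settlement = 2/3·18 + 1/3·9 = 15.
poorly-documented pays cost 13 for the expert witness, so net payoff = 15 − 13 = 2.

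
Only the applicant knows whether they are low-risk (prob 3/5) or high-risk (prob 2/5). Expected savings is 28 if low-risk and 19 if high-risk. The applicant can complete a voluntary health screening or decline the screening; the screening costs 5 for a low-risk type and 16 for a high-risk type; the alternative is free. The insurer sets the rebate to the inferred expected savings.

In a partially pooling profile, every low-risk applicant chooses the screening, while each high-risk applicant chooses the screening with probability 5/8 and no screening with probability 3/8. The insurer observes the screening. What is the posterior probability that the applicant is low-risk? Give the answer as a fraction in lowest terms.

12/17

P(the screening) = (3/5)·1 + (2/5)·(5/8) = 17/20.
By Bayes' rule, P(low-risk | the screening) = (3/5) / (17/20) = 12/17.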